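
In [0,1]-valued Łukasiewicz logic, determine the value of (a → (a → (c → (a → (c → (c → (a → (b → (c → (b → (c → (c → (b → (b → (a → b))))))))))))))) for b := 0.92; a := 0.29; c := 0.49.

(a → b): min(1, 1 − 0.29 + 0.92) = 1
(b → (a → b)): min(1, 1 − 0.92 + 1) = 1
(b → (b → (a → b))): min(1, 1 − 0.92 + 1) = 1
(c → (b → (b → (a → b)))): min(1, 1 − 0.49 + 1) = 1
(c → (c → (b → (b → (a → b))))): min(1, 1 − 0.49 + 1) = 1
(b → (c → (c → (b → (b → (a → b)))))): min(1, 1 − 0.92 + 1) = 1
(c → (b → (c → (c → (b → (b → (a → b))))))): min(1, 1 − 0.49 + 1) = 1
(b → (c → (b → (c → (c → (b → (b → (a → b)))))))): min(1, 1 − 0.92 + 1) = 1
(a → (b → (c → (b → (c → (c → (b → (b → (a → b))))))))): min(1, 1 − 0.29 + 1) = 1
(c → (a → (b → (c → (b → (c → (c → (b → (b → (a → b)))))))))): min(1, 1 − 0.49 + 1) = 1
(c → (c → (a → (b → (c → (b → (c → (c → (b → (b → (a → b))))))))))): min(1, 1 − 0.49 + 1) = 1
(a → (c → (c → (a → (b → (c → (b → (c → (c → (b → (b → (a → b)))))))))))): min(1, 1 − 0.29 + 1) = 1
(c → (a → (c → (c → (a → (b → (c → (b → (c → (c → (b → (b → (a → b))))))))))))): min(1, 1 − 0.49 + 1) = 1
(a → (c → (a → (c → (c → (a → (b → (c → (b → (c → (c → (b → (b → (a → b)))))))))))))): min(1, 1 − 0.29 + 1) = 1
(a → (a → (c → (a → (c → (c → (a → (b → (c → (b → (c → (c → (b → (b → (a → b))))))))))))))): min(1, 1 − 0.29 + 1) = 1

1.00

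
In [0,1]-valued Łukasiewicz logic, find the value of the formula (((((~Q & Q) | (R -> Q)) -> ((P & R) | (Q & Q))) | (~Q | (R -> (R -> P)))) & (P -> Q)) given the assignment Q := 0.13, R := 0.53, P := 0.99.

~Q: Łukasiewicz ¬ gives 1 − 0.13 = 0.87
(~Q & Q) = min(0.87, 0.13) = 0.13
(R -> Q): min(1, 1 − 0.53 + 0.13) = 0.6
((~Q & Q) | (R -> Q)) = max(0.13, 0.6) = 0.6
(P & R) = min(0.99, 0.53) = 0.53
(Q & Q) = min(0.13, 0.13) = 0.13
((P & R) | (Q & Q)) = max(0.53, 0.13) = 0.53
(((~Q & Q) | (R -> Q)) -> ((P & R) | (Q & Q))): min(1, 1 − 0.6 + 0.53) = 0.93
~Q: Łukasiewicz ¬ gives 1 − 0.13 = 0.87
(R -> P): min(1, 1 − 0.53 + 0.99) = 1
(R -> (R -> P)): min(1, 1 − 0.53 + 1) = 1
(~Q | (R -> (R -> P))) = max(0.87, 1) = 1
((((~Q & Q) | (R -> Q)) -> ((P & R) | (Q & Q))) | (~Q | (R -> (R -> P)))) = max(0.93, 1) = 1
(P -> Q): min(1, 1 − 0.99 + 0.13) = 0.14
(((((~Q & Q) | (R -> Q)) -> ((P & R) | (Q & Q))) | (~Q | (R -> (R -> P)))) & (P -> Q)) = min(1, 0.14) = 0.14

0.14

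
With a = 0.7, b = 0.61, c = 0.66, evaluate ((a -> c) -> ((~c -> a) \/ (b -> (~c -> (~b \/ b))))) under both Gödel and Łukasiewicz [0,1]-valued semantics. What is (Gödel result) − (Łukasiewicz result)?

0.00

Gödel evaluation:
  (a -> c): 0.7 > 0.66, so result = 0.66
  ~c: Gödel ¬ of 0.66 = 0 (operand ≠ 0)
  (~c -> a): 0 ≤ 0.7, so result = 1
  ~c: Gödel ¬ of 0.66 = 0 (operand ≠ 0)
  ~b: Gödel ¬ of 0.61 = 0 (operand ≠ 0)
  (~b \/ b) = max(0, 0.61) = 0.61
  (~c -> (~b \/ b)): 0 ≤ 0.61, so result = 1
  (b -> (~c -> (~b \/ b))): 0.61 ≤ 1, so result = 1
  ((~c -> a) \/ (b -> (~c -> (~b \/ b)))) = max(1, 1) = 1
  ((a -> c) -> ((~c -> a) \/ (b -> (~c -> (~b \/ b))))): 0.66 ≤ 1, so result = 1
  Gödel value = 1
Łukasiewicz evaluation:
  (a -> c): min(1, 1 − 0.7 + 0.66) = 0.96
  ~c: Łukasiewicz ¬ gives 1 − 0.66 = 0.34
  (~c -> a): min(1, 1 − 0.34 + 0.7) = 1
  ~c: Łukasiewicz ¬ gives 1 − 0.66 = 0.34
  ~b: Łukasiewicz ¬ gives 1 − 0.61 = 0.39
  (~b \/ b) = max(0.39, 0.61) = 0.61
  (~c -> (~b \/ b)): min(1, 1 − 0.34 + 0.61) = 1
  (b -> (~c -> (~b \/ b))): min(1, 1 − 0.61 + 1) = 1
  ((~c -> a) \/ (b -> (~c -> (~b \/ b)))) = max(1, 1) = 1
  ((a -> c) -> ((~c -> a) \/ (b -> (~c -> (~b \/ b))))): min(1, 1 − 0.96 + 1) = 1
  Łukasiewicz value = 1
Difference: 1 − 1 = 0.00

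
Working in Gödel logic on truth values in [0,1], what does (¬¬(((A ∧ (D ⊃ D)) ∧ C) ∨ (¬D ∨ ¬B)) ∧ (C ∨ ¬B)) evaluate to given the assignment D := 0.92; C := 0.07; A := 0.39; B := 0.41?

0.07

(D ⊃ D): 0.92 ≤ 0.92, so result = 1
(A ∧ (D ⊃ D)) = min(0.39, 1) = 0.39
((A ∧ (D ⊃ D)) ∧ C) = min(0.39, 0.07) = 0.07
¬D: Gödel ¬ of 0.92 = 0 (operand ≠ 0)
¬B: Gödel ¬ of 0.41 = 0 (operand ≠ 0)
(¬D ∨ ¬B) = max(0, 0) = 0
(((A ∧ (D ⊃ D)) ∧ C) ∨ (¬D ∨ ¬B)) = max(0.07, 0) = 0.07
¬(((A ∧ (D ⊃ D)) ∧ C) ∨ (¬D ∨ ¬B)): Gödel ¬ of 0.07 = 0 (operand ≠ 0)
¬¬(((A ∧ (D ⊃ D)) ∧ C) ∨ (¬D ∨ ¬B)): Gödel ¬ of 0 = 1 (operand is 0)
¬B: Gödel ¬ of 0.41 = 0 (operand ≠ 0)
(C ∨ ¬B) = max(0.07, 0) = 0.07
(¬¬(((A ∧ (D ⊃ D)) ∧ C) ∨ (¬D ∨ ¬B)) ∧ (C ∨ ¬B)) = min(1, 0.07) = 0.07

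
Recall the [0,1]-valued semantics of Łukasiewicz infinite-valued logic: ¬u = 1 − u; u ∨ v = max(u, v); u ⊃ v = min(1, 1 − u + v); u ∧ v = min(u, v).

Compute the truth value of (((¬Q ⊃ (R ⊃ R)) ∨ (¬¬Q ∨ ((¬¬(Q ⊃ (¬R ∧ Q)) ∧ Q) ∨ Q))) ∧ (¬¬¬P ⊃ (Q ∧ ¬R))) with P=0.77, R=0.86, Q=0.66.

0.91

¬Q: Łukasiewicz ¬ gives 1 − 0.66 = 0.34
(R ⊃ R): min(1, 1 − 0.86 + 0.86) = 1
(¬Q ⊃ (R ⊃ R)): min(1, 1 − 0.34 + 1) = 1
¬Q: Łukasiewicz ¬ gives 1 − 0.66 = 0.34
¬¬Q: Łukasiewicz ¬ gives 1 − 0.34 = 0.66
¬R: Łukasiewicz ¬ gives 1 − 0.86 = 0.14
(¬R ∧ Q) = min(0.14, 0.66) = 0.14
(Q ⊃ (¬R ∧ Q)): min(1, 1 − 0.66 + 0.14) = 0.48
¬(Q ⊃ (¬R ∧ Q)): Łukasiewicz ¬ gives 1 − 0.48 = 0.52
¬¬(Q ⊃ (¬R ∧ Q)): Łukasiewicz ¬ gives 1 − 0.52 = 0.48
(¬¬(Q ⊃ (¬R ∧ Q)) ∧ Q) = min(0.48, 0.66) = 0.48
((¬¬(Q ⊃ (¬R ∧ Q)) ∧ Q) ∨ Q) = max(0.48, 0.66) = 0.66
(¬¬Q ∨ ((¬¬(Q ⊃ (¬R ∧ Q)) ∧ Q) ∨ Q)) = max(0.66, 0.66) = 0.66
((¬Q ⊃ (R ⊃ R)) ∨ (¬¬Q ∨ ((¬¬(Q ⊃ (¬R ∧ Q)) ∧ Q) ∨ Q))) = max(1, 0.66) = 1
¬P: Łukasiewicz ¬ gives 1 − 0.77 = 0.23
¬¬P: Łukasiewicz ¬ gives 1 − 0.23 = 0.77
¬¬¬P: Łukasiewicz ¬ gives 1 − 0.77 = 0.23
¬R: Łukasiewicz ¬ gives 1 − 0.86 = 0.14
(Q ∧ ¬R) = min(0.66, 0.14) = 0.14
(¬¬¬P ⊃ (Q ∧ ¬R)): min(1, 1 − 0.23 + 0.14) = 0.91
(((¬Q ⊃ (R ⊃ R)) ∨ (¬¬Q ∨ ((¬¬(Q ⊃ (¬R ∧ Q)) ∧ Q) ∨ Q))) ∧ (¬¬¬P ⊃ (Q ∧ ¬R))) = min(1, 0.91) = 0.91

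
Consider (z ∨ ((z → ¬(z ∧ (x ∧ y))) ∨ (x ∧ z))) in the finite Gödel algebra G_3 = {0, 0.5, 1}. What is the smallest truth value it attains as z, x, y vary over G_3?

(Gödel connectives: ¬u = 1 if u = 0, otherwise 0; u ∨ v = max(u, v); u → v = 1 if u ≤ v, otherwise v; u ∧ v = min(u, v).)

0.50

The minimum is attained at z = 0.5, x = 0.5, y = 0.5:
  (x ∧ y) = min(0.5, 0.5) = 0.5
  (z ∧ (x ∧ y)) = min(0.5, 0.5) = 0.5
  ¬(z ∧ (x ∧ y)): Gödel ¬ of 0.5 = 0 (operand ≠ 0)
  (z → ¬(z ∧ (x ∧ y))): 0.5 > 0, so result = 0
  (x ∧ z) = min(0.5, 0.5) = 0.5
  ((z → ¬(z ∧ (x ∧ y))) ∨ (x ∧ z)) = max(0, 0.5) = 0.5
  (z ∨ ((z → ¬(z ∧ (x ∧ y))) ∨ (x ∧ z))) = max(0.5, 0.5) = 0.5
Checking all 27 assignments confirms none give a value below 0.50.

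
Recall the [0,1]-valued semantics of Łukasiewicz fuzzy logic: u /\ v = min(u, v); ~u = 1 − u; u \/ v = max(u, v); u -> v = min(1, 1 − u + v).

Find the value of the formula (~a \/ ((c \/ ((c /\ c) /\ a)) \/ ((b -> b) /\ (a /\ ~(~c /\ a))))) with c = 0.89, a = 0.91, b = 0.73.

~a: Łukasiewicz ¬ gives 1 − 0.91 = 0.09
(c /\ c) = min(0.89, 0.89) = 0.89
((c /\ c) /\ a) = min(0.89, 0.91) = 0.89
(c \/ ((c /\ c) /\ a)) = max(0.89, 0.89) = 0.89
(b -> b): min(1, 1 − 0.73 + 0.73) = 1
~c: Łukasiewicz ¬ gives 1 − 0.89 = 0.11
(~c /\ a) = min(0.11, 0.91) = 0.11
~(~c /\ a): Łukasiewicz ¬ gives 1 − 0.11 = 0.89
(a /\ ~(~c /\ a)) = min(0.91, 0.89) = 0.89
((b -> b) /\ (a /\ ~(~c /\ a))) = min(1, 0.89) = 0.89
((c \/ ((c /\ c) /\ a)) \/ ((b -> b) /\ (a /\ ~(~c /\ a)))) = max(0.89, 0.89) = 0.89
(~a \/ ((c \/ ((c /\ c) /\ a)) \/ ((b -> b) /\ (a /\ ~(~c /\ a))))) = max(0.09, 0.89) = 0.89

0.89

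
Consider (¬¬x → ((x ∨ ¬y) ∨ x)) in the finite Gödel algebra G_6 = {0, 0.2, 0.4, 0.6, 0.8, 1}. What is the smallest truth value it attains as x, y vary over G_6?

The minimum is attained at x = 0.2, y = 0.2:
  ¬x: Gödel ¬ of 0.2 = 0 (operand ≠ 0)
  ¬¬x: Gödel ¬ of 0 = 1 (operand is 0)
  ¬y: Gödel ¬ of 0.2 = 0 (operand ≠ 0)
  (x ∨ ¬y) = max(0.2, 0) = 0.2
  ((x ∨ ¬y) ∨ x) = max(0.2, 0.2) = 0.2
  (¬¬x → ((x ∨ ¬y) ∨ x)): 1 > 0.2, so result = 0.2
Checking all 36 assignments confirms none give a value below 0.20.

0.20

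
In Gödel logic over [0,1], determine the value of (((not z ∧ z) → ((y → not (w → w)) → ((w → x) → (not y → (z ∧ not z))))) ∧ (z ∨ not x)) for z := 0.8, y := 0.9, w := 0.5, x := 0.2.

not z: Gödel ¬ of 0.8 = 0 (operand ≠ 0)
(not z ∧ z) = min(0, 0.8) = 0
(w → w): 0.5 ≤ 0.5, so result = 1
not (w → w): Gödel ¬ of 1 = 0 (operand ≠ 0)
(y → not (w → w)): 0.9 > 0, so result = 0
(w → x): 0.5 > 0.2, so result = 0.2
not y: Gödel ¬ of 0.9 = 0 (operand ≠ 0)
not z: Gödel ¬ of 0.8 = 0 (operand ≠ 0)
(z ∧ not z) = min(0.8, 0) = 0
(not y → (z ∧ not z)): 0 ≤ 0, so result = 1
((w → x) → (not y → (z ∧ not z))): 0.2 ≤ 1, so result = 1
((y → not (w → w)) → ((w → x) → (not y → (z ∧ not z)))): 0 ≤ 1, so result = 1
((not z ∧ z) → ((y → not (w → w)) → ((w → x) → (not y → (z ∧ not z))))): 0 ≤ 1, so result = 1
not x: Gödel ¬ of 0.2 = 0 (operand ≠ 0)
(z ∨ not x) = max(0.8, 0) = 0.8
(((not z ∧ z) → ((y → not (w → w)) → ((w → x) → (not y → (z ∧ not z))))) ∧ (z ∨ not x)) = min(1, 0.8) = 0.8

0.80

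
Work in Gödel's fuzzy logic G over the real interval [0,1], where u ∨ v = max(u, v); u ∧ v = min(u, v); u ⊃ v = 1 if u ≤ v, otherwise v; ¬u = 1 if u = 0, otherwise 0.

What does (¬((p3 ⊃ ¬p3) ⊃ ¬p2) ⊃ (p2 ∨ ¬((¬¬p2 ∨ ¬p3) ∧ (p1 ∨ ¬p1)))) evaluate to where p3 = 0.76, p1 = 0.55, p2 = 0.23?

1.00

¬p3: Gödel ¬ of 0.76 = 0 (operand ≠ 0)
(p3 ⊃ ¬p3): 0.76 > 0, so result = 0
¬p2: Gödel ¬ of 0.23 = 0 (operand ≠ 0)
((p3 ⊃ ¬p3) ⊃ ¬p2): 0 ≤ 0, so result = 1
¬((p3 ⊃ ¬p3) ⊃ ¬p2): Gödel ¬ of 1 = 0 (operand ≠ 0)
¬p2: Gödel ¬ of 0.23 = 0 (operand ≠ 0)
¬¬p2: Gödel ¬ of 0 = 1 (operand is 0)
¬p3: Gödel ¬ of 0.76 = 0 (operand ≠ 0)
(¬¬p2 ∨ ¬p3) = max(1, 0) = 1
¬p1: Gödel ¬ of 0.55 = 0 (operand ≠ 0)
(p1 ∨ ¬p1) = max(0.55, 0) = 0.55
((¬¬p2 ∨ ¬p3) ∧ (p1 ∨ ¬p1)) = min(1, 0.55) = 0.55
¬((¬¬p2 ∨ ¬p3) ∧ (p1 ∨ ¬p1)): Gödel ¬ of 0.55 = 0 (operand ≠ 0)
(p2 ∨ ¬((¬¬p2 ∨ ¬p3) ∧ (p1 ∨ ¬p1))) = max(0.23, 0) = 0.23
(¬((p3 ⊃ ¬p3) ⊃ ¬p2) ⊃ (p2 ∨ ¬((¬¬p2 ∨ ¬p3) ∧ (p1 ∨ ¬p1)))): 0 ≤ 0.23, so result = 1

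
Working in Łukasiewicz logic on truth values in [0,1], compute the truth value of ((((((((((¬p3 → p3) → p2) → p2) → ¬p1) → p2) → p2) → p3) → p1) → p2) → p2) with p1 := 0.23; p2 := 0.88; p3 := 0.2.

0.92

¬p3: Łukasiewicz ¬ gives 1 − 0.2 = 0.8
(¬p3 → p3): min(1, 1 − 0.8 + 0.2) = 0.4
((¬p3 → p3) → p2): min(1, 1 − 0.4 + 0.88) = 1
(((¬p3 → p3) → p2) → p2): min(1, 1 − 1 + 0.88) = 0.88
¬p1: Łukasiewicz ¬ gives 1 − 0.23 = 0.77
((((¬p3 → p3) → p2) → p2) → ¬p1): min(1, 1 − 0.88 + 0.77) = 0.89
(((((¬p3 → p3) → p2) → p2) → ¬p1) → p2): min(1, 1 − 0.89 + 0.88) = 0.99
((((((¬p3 → p3) → p2) → p2) → ¬p1) → p2) → p2): min(1, 1 − 0.99 + 0.88) = 0.89
(((((((¬p3 → p3) → p2) → p2) → ¬p1) → p2) → p2) → p3): min(1, 1 − 0.89 + 0.2) = 0.31
((((((((¬p3 → p3) → p2) → p2) → ¬p1) → p2) → p2) → p3) → p1): min(1, 1 − 0.31 + 0.23) = 0.92
(((((((((¬p3 → p3) → p2) → p2) → ¬p1) → p2) → p2) → p3) → p1) → p2): min(1, 1 − 0.92 + 0.88) = 0.96
((((((((((¬p3 → p3) → p2) → p2) → ¬p1) → p2) → p2) → p3) → p1) → p2) → p2): min(1, 1 − 0.96 + 0.88) = 0.92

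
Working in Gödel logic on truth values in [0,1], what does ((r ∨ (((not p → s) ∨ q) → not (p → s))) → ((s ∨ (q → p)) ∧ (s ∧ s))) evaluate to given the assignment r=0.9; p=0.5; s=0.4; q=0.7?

0.40

not p: Gödel ¬ of 0.5 = 0 (operand ≠ 0)
(not p → s): 0 ≤ 0.4, so result = 1
((not p → s) ∨ q) = max(1, 0.7) = 1
(p → s): 0.5 > 0.4, so result = 0.4
not (p → s): Gödel ¬ of 0.4 = 0 (operand ≠ 0)
(((not p → s) ∨ q) → not (p → s)): 1 > 0, so result = 0
(r ∨ (((not p → s) ∨ q) → not (p → s))) = max(0.9, 0) = 0.9
(q → p): 0.7 > 0.5, so result = 0.5
(s ∨ (q → p)) = max(0.4, 0.5) = 0.5
(s ∧ s) = min(0.4, 0.4) = 0.4
((s ∨ (q → p)) ∧ (s ∧ s)) = min(0.5, 0.4) = 0.4
((r ∨ (((not p → s) ∨ q) → not (p → s))) → ((s ∨ (q → p)) ∧ (s ∧ s))): 0.9 > 0.4, so result = 0.4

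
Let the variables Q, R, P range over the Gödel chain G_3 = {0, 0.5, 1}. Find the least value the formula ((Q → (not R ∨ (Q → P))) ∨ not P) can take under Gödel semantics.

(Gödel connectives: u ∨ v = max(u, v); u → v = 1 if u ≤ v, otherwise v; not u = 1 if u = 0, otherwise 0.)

0.50

The minimum is attained at Q = 1, R = 0.5, P = 0.5:
  not R: Gödel ¬ of 0.5 = 0 (operand ≠ 0)
  (Q → P): 1 > 0.5, so result = 0.5
  (not R ∨ (Q → P)) = max(0, 0.5) = 0.5
  (Q → (not R ∨ (Q → P))): 1 > 0.5, so result = 0.5
  not P: Gödel ¬ of 0.5 = 0 (operand ≠ 0)
  ((Q → (not R ∨ (Q → P))) ∨ not P) = max(0.5, 0) = 0.5
Checking all 27 assignments confirms none give a value below 0.50.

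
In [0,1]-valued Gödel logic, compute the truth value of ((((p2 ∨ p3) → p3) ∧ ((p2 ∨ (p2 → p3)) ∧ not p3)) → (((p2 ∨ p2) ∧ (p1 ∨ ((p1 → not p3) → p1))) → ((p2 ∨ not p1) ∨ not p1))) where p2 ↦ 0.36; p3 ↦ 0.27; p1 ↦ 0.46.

1.00

(p2 ∨ p3) = max(0.36, 0.27) = 0.36
((p2 ∨ p3) → p3): 0.36 > 0.27, so result = 0.27
(p2 → p3): 0.36 > 0.27, so result = 0.27
(p2 ∨ (p2 → p3)) = max(0.36, 0.27) = 0.36
not p3: Gödel ¬ of 0.27 = 0 (operand ≠ 0)
((p2 ∨ (p2 → p3)) ∧ not p3) = min(0.36, 0) = 0
(((p2 ∨ p3) → p3) ∧ ((p2 ∨ (p2 → p3)) ∧ not p3)) = min(0.27, 0) = 0
(p2 ∨ p2) = max(0.36, 0.36) = 0.36
not p3: Gödel ¬ of 0.27 = 0 (operand ≠ 0)
(p1 → not p3): 0.46 > 0, so result = 0
((p1 → not p3) → p1): 0 ≤ 0.46, so result = 1
(p1 ∨ ((p1 → not p3) → p1)) = max(0.46, 1) = 1
((p2 ∨ p2) ∧ (p1 ∨ ((p1 → not p3) → p1))) = min(0.36, 1) = 0.36
not p1: Gödel ¬ of 0.46 = 0 (operand ≠ 0)
(p2 ∨ not p1) = max(0.36, 0) = 0.36
not p1: Gödel ¬ of 0.46 = 0 (operand ≠ 0)
((p2 ∨ not p1) ∨ not p1) = max(0.36, 0) = 0.36
(((p2 ∨ p2) ∧ (p1 ∨ ((p1 → not p3) → p1))) → ((p2 ∨ not p1) ∨ not p1)): 0.36 ≤ 0.36, so result = 1
((((p2 ∨ p3) → p3) ∧ ((p2 ∨ (p2 → p3)) ∧ not p3)) → (((p2 ∨ p2) ∧ (p1 ∨ ((p1 → not p3) → p1))) → ((p2 ∨ not p1) ∨ not p1))): 0 ≤ 1, so result = 1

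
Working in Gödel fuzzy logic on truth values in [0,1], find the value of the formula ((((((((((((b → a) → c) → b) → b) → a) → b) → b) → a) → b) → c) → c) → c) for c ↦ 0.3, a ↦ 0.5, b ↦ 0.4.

(b → a): 0.4 ≤ 0.5, so result = 1
((b → a) → c): 1 > 0.3, so result = 0.3
(((b → a) → c) → b): 0.3 ≤ 0.4, so result = 1
((((b → a) → c) → b) → b): 1 > 0.4, so result = 0.4
(((((b → a) → c) → b) → b) → a): 0.4 ≤ 0.5, so result = 1
((((((b → a) → c) → b) → b) → a) → b): 1 > 0.4, so result = 0.4
(((((((b → a) → c) → b) → b) → a) → b) → b): 0.4 ≤ 0.4, so result = 1
((((((((b → a) → c) → b) → b) → a) → b) → b) → a): 1 > 0.5, so result = 0.5
(((((((((b → a) → c) → b) → b) → a) → b) → b) → a) → b): 0.5 > 0.4, so result = 0.4
((((((((((b → a) → c) → b) → b) → a) → b) → b) → a) → b) → c): 0.4 > 0.3, so result = 0.3
(((((((((((b → a) → c) → b) → b) → a) → b) → b) → a) → b) → c) → c): 0.3 ≤ 0.3, so result = 1
((((((((((((b → a) → c) → b) → b) → a) → b) → b) → a) → b) → c) → c) → c): 1 > 0.3, so result = 0.3

0.30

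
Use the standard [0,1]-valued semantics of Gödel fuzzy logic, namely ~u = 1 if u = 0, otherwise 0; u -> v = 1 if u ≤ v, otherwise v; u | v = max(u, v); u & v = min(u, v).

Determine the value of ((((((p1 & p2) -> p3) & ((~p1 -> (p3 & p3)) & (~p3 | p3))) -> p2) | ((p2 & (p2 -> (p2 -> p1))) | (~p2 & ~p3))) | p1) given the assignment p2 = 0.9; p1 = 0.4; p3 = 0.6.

(p1 & p2) = min(0.4, 0.9) = 0.4
((p1 & p2) -> p3): 0.4 ≤ 0.6, so result = 1
~p1: Gödel ¬ of 0.4 = 0 (operand ≠ 0)
(p3 & p3) = min(0.6, 0.6) = 0.6
(~p1 -> (p3 & p3)): 0 ≤ 0.6, so result = 1
~p3: Gödel ¬ of 0.6 = 0 (operand ≠ 0)
(~p3 | p3) = max(0, 0.6) = 0.6
((~p1 -> (p3 & p3)) & (~p3 | p3)) = min(1, 0.6) = 0.6
(((p1 & p2) -> p3) & ((~p1 -> (p3 & p3)) & (~p3 | p3))) = min(1, 0.6) = 0.6
((((p1 & p2) -> p3) & ((~p1 -> (p3 & p3)) & (~p3 | p3))) -> p2): 0.6 ≤ 0.9, so result = 1
(p2 -> p1): 0.9 > 0.4, so result = 0.4
(p2 -> (p2 -> p1)): 0.9 > 0.4, so result = 0.4
(p2 & (p2 -> (p2 -> p1))) = min(0.9, 0.4) = 0.4
~p2: Gödel ¬ of 0.9 = 0 (operand ≠ 0)
~p3: Gödel ¬ of 0.6 = 0 (operand ≠ 0)
(~p2 & ~p3) = min(0, 0) = 0
((p2 & (p2 -> (p2 -> p1))) | (~p2 & ~p3)) = max(0.4, 0) = 0.4
(((((p1 & p2) -> p3) & ((~p1 -> (p3 & p3)) & (~p3 | p3))) -> p2) | ((p2 & (p2 -> (p2 -> p1))) | (~p2 & ~p3))) = max(1, 0.4) = 1
((((((p1 & p2) -> p3) & ((~p1 -> (p3 & p3)) & (~p3 | p3))) -> p2) | ((p2 & (p2 -> (p2 -> p1))) | (~p2 & ~p3))) | p1) = max(1, 0.4) = 1

1.00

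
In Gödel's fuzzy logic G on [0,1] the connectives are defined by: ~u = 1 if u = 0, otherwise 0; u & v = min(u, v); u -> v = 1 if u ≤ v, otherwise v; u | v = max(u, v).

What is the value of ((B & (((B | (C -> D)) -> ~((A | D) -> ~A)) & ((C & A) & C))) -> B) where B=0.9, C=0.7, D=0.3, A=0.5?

(C -> D): 0.7 > 0.3, so result = 0.3
(B | (C -> D)) = max(0.9, 0.3) = 0.9
(A | D) = max(0.5, 0.3) = 0.5
~A: Gödel ¬ of 0.5 = 0 (operand ≠ 0)
((A | D) -> ~A): 0.5 > 0, so result = 0
~((A | D) -> ~A): Gödel ¬ of 0 = 1 (operand is 0)
((B | (C -> D)) -> ~((A | D) -> ~A)): 0.9 ≤ 1, so result = 1
(C & A) = min(0.7, 0.5) = 0.5
((C & A) & C) = min(0.5, 0.7) = 0.5
(((B | (C -> D)) -> ~((A | D) -> ~A)) & ((C & A) & C)) = min(1, 0.5) = 0.5
(B & (((B | (C -> D)) -> ~((A | D) -> ~A)) & ((C & A) & C))) = min(0.9, 0.5) = 0.5
((B & (((B | (C -> D)) -> ~((A | D) -> ~A)) & ((C & A) & C))) -> B): 0.5 ≤ 0.9, so result = 1

1.00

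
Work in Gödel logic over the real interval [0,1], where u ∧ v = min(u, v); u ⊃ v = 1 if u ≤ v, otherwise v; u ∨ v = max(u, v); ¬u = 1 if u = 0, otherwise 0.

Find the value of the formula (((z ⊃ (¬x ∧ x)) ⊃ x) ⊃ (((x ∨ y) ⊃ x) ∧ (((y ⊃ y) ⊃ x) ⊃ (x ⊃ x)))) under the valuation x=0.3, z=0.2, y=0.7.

0.30

¬x: Gödel ¬ of 0.3 = 0 (operand ≠ 0)
(¬x ∧ x) = min(0, 0.3) = 0
(z ⊃ (¬x ∧ x)): 0.2 > 0, so result = 0
((z ⊃ (¬x ∧ x)) ⊃ x): 0 ≤ 0.3, so result = 1
(x ∨ y) = max(0.3, 0.7) = 0.7
((x ∨ y) ⊃ x): 0.7 > 0.3, so result = 0.3
(y ⊃ y): 0.7 ≤ 0.7, so result = 1
((y ⊃ y) ⊃ x): 1 > 0.3, so result = 0.3
(x ⊃ x): 0.3 ≤ 0.3, so result = 1
(((y ⊃ y) ⊃ x) ⊃ (x ⊃ x)): 0.3 ≤ 1, so result = 1
(((x ∨ y) ⊃ x) ∧ (((y ⊃ y) ⊃ x) ⊃ (x ⊃ x))) = min(0.3, 1) = 0.3
(((z ⊃ (¬x ∧ x)) ⊃ x) ⊃ (((x ∨ y) ⊃ x) ∧ (((y ⊃ y) ⊃ x) ⊃ (x ⊃ x)))): 1 > 0.3, so result = 0.3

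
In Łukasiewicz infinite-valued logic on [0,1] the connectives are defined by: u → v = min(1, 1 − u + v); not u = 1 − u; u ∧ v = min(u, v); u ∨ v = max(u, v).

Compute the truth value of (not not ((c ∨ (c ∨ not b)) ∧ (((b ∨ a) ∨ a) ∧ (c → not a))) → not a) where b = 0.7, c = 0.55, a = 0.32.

1.00

not b: Łukasiewicz ¬ gives 1 − 0.7 = 0.3
(c ∨ not b) = max(0.55, 0.3) = 0.55
(c ∨ (c ∨ not b)) = max(0.55, 0.55) = 0.55
(b ∨ a) = max(0.7, 0.32) = 0.7
((b ∨ a) ∨ a) = max(0.7, 0.32) = 0.7
not a: Łukasiewicz ¬ gives 1 − 0.32 = 0.68
(c → not a): min(1, 1 − 0.55 + 0.68) = 1
(((b ∨ a) ∨ a) ∧ (c → not a)) = min(0.7, 1) = 0.7
((c ∨ (c ∨ not b)) ∧ (((b ∨ a) ∨ a) ∧ (c → not a))) = min(0.55, 0.7) = 0.55
not ((c ∨ (c ∨ not b)) ∧ (((b ∨ a) ∨ a) ∧ (c → not a))): Łukasiewicz ¬ gives 1 − 0.55 = 0.45
not not ((c ∨ (c ∨ not b)) ∧ (((b ∨ a) ∨ a) ∧ (c → not a))): Łukasiewicz ¬ gives 1 − 0.45 = 0.55
not a: Łukasiewicz ¬ gives 1 − 0.32 = 0.68
(not not ((c ∨ (c ∨ not b)) ∧ (((b ∨ a) ∨ a) ∧ (c → not a))) → not a): min(1, 1 − 0.55 + 0.68) = 1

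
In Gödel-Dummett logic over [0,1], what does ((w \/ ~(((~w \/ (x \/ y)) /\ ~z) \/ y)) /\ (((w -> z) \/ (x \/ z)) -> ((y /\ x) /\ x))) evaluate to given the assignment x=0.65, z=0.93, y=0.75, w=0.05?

~w: Gödel ¬ of 0.05 = 0 (operand ≠ 0)
(x \/ y) = max(0.65, 0.75) = 0.75
(~w \/ (x \/ y)) = max(0, 0.75) = 0.75
~z: Gödel ¬ of 0.93 = 0 (operand ≠ 0)
((~w \/ (x \/ y)) /\ ~z) = min(0.75, 0) = 0
(((~w \/ (x \/ y)) /\ ~z) \/ y) = max(0, 0.75) = 0.75
~(((~w \/ (x \/ y)) /\ ~z) \/ y): Gödel ¬ of 0.75 = 0 (operand ≠ 0)
(w \/ ~(((~w \/ (x \/ y)) /\ ~z) \/ y)) = max(0.05, 0) = 0.05
(w -> z): 0.05 ≤ 0.93, so result = 1
(x \/ z) = max(0.65, 0.93) = 0.93
((w -> z) \/ (x \/ z)) = max(1, 0.93) = 1
(y /\ x) = min(0.75, 0.65) = 0.65
((y /\ x) /\ x) = min(0.65, 0.65) = 0.65
(((w -> z) \/ (x \/ z)) -> ((y /\ x) /\ x)): 1 > 0.65, so result = 0.65
((w \/ ~(((~w \/ (x \/ y)) /\ ~z) \/ y)) /\ (((w -> z) \/ (x \/ z)) -> ((y /\ x) /\ x))) = min(0.05, 0.65) = 0.05

0.05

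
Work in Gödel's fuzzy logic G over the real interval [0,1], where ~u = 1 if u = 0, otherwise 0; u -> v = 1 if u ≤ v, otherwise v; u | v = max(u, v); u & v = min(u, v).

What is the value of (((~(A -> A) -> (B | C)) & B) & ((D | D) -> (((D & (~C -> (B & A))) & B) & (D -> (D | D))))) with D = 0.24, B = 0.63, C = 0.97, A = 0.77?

(A -> A): 0.77 ≤ 0.77, so result = 1
~(A -> A): Gödel ¬ of 1 = 0 (operand ≠ 0)
(B | C) = max(0.63, 0.97) = 0.97
(~(A -> A) -> (B | C)): 0 ≤ 0.97, so result = 1
((~(A -> A) -> (B | C)) & B) = min(1, 0.63) = 0.63
(D | D) = max(0.24, 0.24) = 0.24
~C: Gödel ¬ of 0.97 = 0 (operand ≠ 0)
(B & A) = min(0.63, 0.77) = 0.63
(~C -> (B & A)): 0 ≤ 0.63, so result = 1
(D & (~C -> (B & A))) = min(0.24, 1) = 0.24
((D & (~C -> (B & A))) & B) = min(0.24, 0.63) = 0.24
(D | D) = max(0.24, 0.24) = 0.24
(D -> (D | D)): 0.24 ≤ 0.24, so result = 1
(((D & (~C -> (B & A))) & B) & (D -> (D | D))) = min(0.24, 1) = 0.24
((D | D) -> (((D & (~C -> (B & A))) & B) & (D -> (D | D)))): 0.24 ≤ 0.24, so result = 1
(((~(A -> A) -> (B | C)) & B) & ((D | D) -> (((D & (~C -> (B & A))) & B) & (D -> (D | D))))) = min(0.63, 1) = 0.63

0.63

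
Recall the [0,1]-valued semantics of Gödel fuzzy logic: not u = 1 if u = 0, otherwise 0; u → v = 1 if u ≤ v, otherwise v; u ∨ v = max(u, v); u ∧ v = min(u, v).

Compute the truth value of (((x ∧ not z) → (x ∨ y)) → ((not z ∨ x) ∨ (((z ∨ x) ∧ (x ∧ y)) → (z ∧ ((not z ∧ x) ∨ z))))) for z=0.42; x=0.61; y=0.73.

0.61

not z: Gödel ¬ of 0.42 = 0 (operand ≠ 0)
(x ∧ not z) = min(0.61, 0) = 0
(x ∨ y) = max(0.61, 0.73) = 0.73
((x ∧ not z) → (x ∨ y)): 0 ≤ 0.73, so result = 1
not z: Gödel ¬ of 0.42 = 0 (operand ≠ 0)
(not z ∨ x) = max(0, 0.61) = 0.61
(z ∨ x) = max(0.42, 0.61) = 0.61
(x ∧ y) = min(0.61, 0.73) = 0.61
((z ∨ x) ∧ (x ∧ y)) = min(0.61, 0.61) = 0.61
not z: Gödel ¬ of 0.42 = 0 (operand ≠ 0)
(not z ∧ x) = min(0, 0.61) = 0
((not z ∧ x) ∨ z) = max(0, 0.42) = 0.42
(z ∧ ((not z ∧ x) ∨ z)) = min(0.42, 0.42) = 0.42
(((z ∨ x) ∧ (x ∧ y)) → (z ∧ ((not z ∧ x) ∨ z))): 0.61 > 0.42, so result = 0.42
((not z ∨ x) ∨ (((z ∨ x) ∧ (x ∧ y)) → (z ∧ ((not z ∧ x) ∨ z)))) = max(0.61, 0.42) = 0.61
(((x ∧ not z) → (x ∨ y)) → ((not z ∨ x) ∨ (((z ∨ x) ∧ (x ∧ y)) → (z ∧ ((not z ∧ x) ∨ z))))): 1 > 0.61, so result = 0.61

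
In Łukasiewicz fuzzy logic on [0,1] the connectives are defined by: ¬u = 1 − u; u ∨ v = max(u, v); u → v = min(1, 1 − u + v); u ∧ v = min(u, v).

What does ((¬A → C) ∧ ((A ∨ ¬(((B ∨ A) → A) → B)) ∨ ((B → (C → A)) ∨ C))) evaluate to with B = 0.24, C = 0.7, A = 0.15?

0.85

¬A: Łukasiewicz ¬ gives 1 − 0.15 = 0.85
(¬A → C): min(1, 1 − 0.85 + 0.7) = 0.85
(B ∨ A) = max(0.24, 0.15) = 0.24
((B ∨ A) → A): min(1, 1 − 0.24 + 0.15) = 0.91
(((B ∨ A) → A) → B): min(1, 1 − 0.91 + 0.24) = 0.33
¬(((B ∨ A) → A) → B): Łukasiewicz ¬ gives 1 − 0.33 = 0.67
(A ∨ ¬(((B ∨ A) → A) → B)) = max(0.15, 0.67) = 0.67
(C → A): min(1, 1 − 0.7 + 0.15) = 0.45
(B → (C → A)): min(1, 1 − 0.24 + 0.45) = 1
((B → (C → A)) ∨ C) = max(1, 0.7) = 1
((A ∨ ¬(((B ∨ A) → A) → B)) ∨ ((B → (C → A)) ∨ C)) = max(0.67, 1) = 1
((¬A → C) ∧ ((A ∨ ¬(((B ∨ A) → A) → B)) ∨ ((B → (C → A)) ∨ C))) = min(0.85, 1) = 0.85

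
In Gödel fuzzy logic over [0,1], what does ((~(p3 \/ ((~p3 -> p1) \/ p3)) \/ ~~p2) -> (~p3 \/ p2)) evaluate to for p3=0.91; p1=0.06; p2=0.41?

0.41

~p3: Gödel ¬ of 0.91 = 0 (operand ≠ 0)
(~p3 -> p1): 0 ≤ 0.06, so result = 1
((~p3 -> p1) \/ p3) = max(1, 0.91) = 1
(p3 \/ ((~p3 -> p1) \/ p3)) = max(0.91, 1) = 1
~(p3 \/ ((~p3 -> p1) \/ p3)): Gödel ¬ of 1 = 0 (operand ≠ 0)
~p2: Gödel ¬ of 0.41 = 0 (operand ≠ 0)
~~p2: Gödel ¬ of 0 = 1 (operand is 0)
(~(p3 \/ ((~p3 -> p1) \/ p3)) \/ ~~p2) = max(0, 1) = 1
~p3: Gödel ¬ of 0.91 = 0 (operand ≠ 0)
(~p3 \/ p2) = max(0, 0.41) = 0.41
((~(p3 \/ ((~p3 -> p1) \/ p3)) \/ ~~p2) -> (~p3 \/ p2)): 1 > 0.41, so result = 0.41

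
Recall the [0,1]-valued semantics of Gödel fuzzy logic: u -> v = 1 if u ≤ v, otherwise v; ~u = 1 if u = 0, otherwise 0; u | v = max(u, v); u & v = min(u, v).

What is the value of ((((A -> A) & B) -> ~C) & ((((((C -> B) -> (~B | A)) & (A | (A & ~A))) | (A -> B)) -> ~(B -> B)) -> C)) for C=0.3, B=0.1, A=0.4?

(A -> A): 0.4 ≤ 0.4, so result = 1
((A -> A) & B) = min(1, 0.1) = 0.1
~C: Gödel ¬ of 0.3 = 0 (operand ≠ 0)
(((A -> A) & B) -> ~C): 0.1 > 0, so result = 0
(C -> B): 0.3 > 0.1, so result = 0.1
~B: Gödel ¬ of 0.1 = 0 (operand ≠ 0)
(~B | A) = max(0, 0.4) = 0.4
((C -> B) -> (~B | A)): 0.1 ≤ 0.4, so result = 1
~A: Gödel ¬ of 0.4 = 0 (operand ≠ 0)
(A & ~A) = min(0.4, 0) = 0
(A | (A & ~A)) = max(0.4, 0) = 0.4
(((C -> B) -> (~B | A)) & (A | (A & ~A))) = min(1, 0.4) = 0.4
(A -> B): 0.4 > 0.1, so result = 0.1
((((C -> B) -> (~B | A)) & (A | (A & ~A))) | (A -> B)) = max(0.4, 0.1) = 0.4
(B -> B): 0.1 ≤ 0.1, so result = 1
~(B -> B): Gödel ¬ of 1 = 0 (operand ≠ 0)
(((((C -> B) -> (~B | A)) & (A | (A & ~A))) | (A -> B)) -> ~(B -> B)): 0.4 > 0, so result = 0
((((((C -> B) -> (~B | A)) & (A | (A & ~A))) | (A -> B)) -> ~(B -> B)) -> C): 0 ≤ 0.3, so result = 1
((((A -> A) & B) -> ~C) & ((((((C -> B) -> (~B | A)) & (A | (A & ~A))) | (A -> B)) -> ~(B -> B)) -> C)) = min(0, 1) = 0

0.00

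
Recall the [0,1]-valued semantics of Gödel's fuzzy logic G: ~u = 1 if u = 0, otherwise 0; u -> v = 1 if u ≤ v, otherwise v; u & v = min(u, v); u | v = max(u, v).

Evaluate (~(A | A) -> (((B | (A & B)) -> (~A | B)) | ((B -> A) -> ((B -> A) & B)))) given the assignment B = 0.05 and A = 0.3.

(A | A) = max(0.3, 0.3) = 0.3
~(A | A): Gödel ¬ of 0.3 = 0 (operand ≠ 0)
(A & B) = min(0.3, 0.05) = 0.05
(B | (A & B)) = max(0.05, 0.05) = 0.05
~A: Gödel ¬ of 0.3 = 0 (operand ≠ 0)
(~A | B) = max(0, 0.05) = 0.05
((B | (A & B)) -> (~A | B)): 0.05 ≤ 0.05, so result = 1
(B -> A): 0.05 ≤ 0.3, so result = 1
(B -> A): 0.05 ≤ 0.3, so result = 1
((B -> A) & B) = min(1, 0.05) = 0.05
((B -> A) -> ((B -> A) & B)): 1 > 0.05, so result = 0.05
(((B | (A & B)) -> (~A | B)) | ((B -> A) -> ((B -> A) & B))) = max(1, 0.05) = 1
(~(A | A) -> (((B | (A & B)) -> (~A | B)) | ((B -> A) -> ((B -> A) & B)))): 0 ≤ 1, so result = 1

1.00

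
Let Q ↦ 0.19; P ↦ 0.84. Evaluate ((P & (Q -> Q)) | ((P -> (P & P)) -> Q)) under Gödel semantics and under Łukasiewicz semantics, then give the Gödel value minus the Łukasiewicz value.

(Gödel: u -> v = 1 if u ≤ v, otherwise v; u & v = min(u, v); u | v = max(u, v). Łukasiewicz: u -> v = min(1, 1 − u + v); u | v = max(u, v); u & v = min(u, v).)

Gödel evaluation:
  (Q -> Q): 0.19 ≤ 0.19, so result = 1
  (P & (Q -> Q)) = min(0.84, 1) = 0.84
  (P & P) = min(0.84, 0.84) = 0.84
  (P -> (P & P)): 0.84 ≤ 0.84, so result = 1
  ((P -> (P & P)) -> Q): 1 > 0.19, so result = 0.19
  ((P & (Q -> Q)) | ((P -> (P & P)) -> Q)) = max(0.84, 0.19) = 0.84
  Gödel value = 0.84
Łukasiewicz evaluation:
  (Q -> Q): min(1, 1 − 0.19 + 0.19) = 1
  (P & (Q -> Q)) = min(0.84, 1) = 0.84
  (P & P) = min(0.84, 0.84) = 0.84
  (P -> (P & P)): min(1, 1 − 0.84 + 0.84) = 1
  ((P -> (P & P)) -> Q): min(1, 1 − 1 + 0.19) = 0.19
  ((P & (Q -> Q)) | ((P -> (P & P)) -> Q)) = max(0.84, 0.19) = 0.84
  Łukasiewicz value = 0.84
Difference: 0.84 − 0.84 = 0.00

0.00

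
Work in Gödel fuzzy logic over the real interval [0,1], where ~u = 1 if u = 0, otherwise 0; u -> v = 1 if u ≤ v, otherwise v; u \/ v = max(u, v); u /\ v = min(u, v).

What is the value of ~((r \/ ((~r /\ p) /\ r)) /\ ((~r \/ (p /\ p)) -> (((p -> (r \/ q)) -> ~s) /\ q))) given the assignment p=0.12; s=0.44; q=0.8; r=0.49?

~r: Gödel ¬ of 0.49 = 0 (operand ≠ 0)
(~r /\ p) = min(0, 0.12) = 0
((~r /\ p) /\ r) = min(0, 0.49) = 0
(r \/ ((~r /\ p) /\ r)) = max(0.49, 0) = 0.49
~r: Gödel ¬ of 0.49 = 0 (operand ≠ 0)
(p /\ p) = min(0.12, 0.12) = 0.12
(~r \/ (p /\ p)) = max(0, 0.12) = 0.12
(r \/ q) = max(0.49, 0.8) = 0.8
(p -> (r \/ q)): 0.12 ≤ 0.8, so result = 1
~s: Gödel ¬ of 0.44 = 0 (operand ≠ 0)
((p -> (r \/ q)) -> ~s): 1 > 0, so result = 0
(((p -> (r \/ q)) -> ~s) /\ q) = min(0, 0.8) = 0
((~r \/ (p /\ p)) -> (((p -> (r \/ q)) -> ~s) /\ q)): 0.12 > 0, so result = 0
((r \/ ((~r /\ p) /\ r)) /\ ((~r \/ (p /\ p)) -> (((p -> (r \/ q)) -> ~s) /\ q))) = min(0.49, 0) = 0
~((r \/ ((~r /\ p) /\ r)) /\ ((~r \/ (p /\ p)) -> (((p -> (r \/ q)) -> ~s) /\ q))): Gödel ¬ of 0 = 1 (operand is 0)

1.00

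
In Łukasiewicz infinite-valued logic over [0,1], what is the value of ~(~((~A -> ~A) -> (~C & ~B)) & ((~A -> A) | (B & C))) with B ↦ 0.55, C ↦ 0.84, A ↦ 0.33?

0.34

~A: Łukasiewicz ¬ gives 1 − 0.33 = 0.67
~A: Łukasiewicz ¬ gives 1 − 0.33 = 0.67
(~A -> ~A): min(1, 1 − 0.67 + 0.67) = 1
~C: Łukasiewicz ¬ gives 1 − 0.84 = 0.16
~B: Łukasiewicz ¬ gives 1 − 0.55 = 0.45
(~C & ~B) = min(0.16, 0.45) = 0.16
((~A -> ~A) -> (~C & ~B)): min(1, 1 − 1 + 0.16) = 0.16
~((~A -> ~A) -> (~C & ~B)): Łukasiewicz ¬ gives 1 − 0.16 = 0.84
~A: Łukasiewicz ¬ gives 1 − 0.33 = 0.67
(~A -> A): min(1, 1 − 0.67 + 0.33) = 0.66
(B & C) = min(0.55, 0.84) = 0.55
((~A -> A) | (B & C)) = max(0.66, 0.55) = 0.66
(~((~A -> ~A) -> (~C & ~B)) & ((~A -> A) | (B & C))) = min(0.84, 0.66) = 0.66
~(~((~A -> ~A) -> (~C & ~B)) & ((~A -> A) | (B & C))): Łukasiewicz ¬ gives 1 − 0.66 = 0.34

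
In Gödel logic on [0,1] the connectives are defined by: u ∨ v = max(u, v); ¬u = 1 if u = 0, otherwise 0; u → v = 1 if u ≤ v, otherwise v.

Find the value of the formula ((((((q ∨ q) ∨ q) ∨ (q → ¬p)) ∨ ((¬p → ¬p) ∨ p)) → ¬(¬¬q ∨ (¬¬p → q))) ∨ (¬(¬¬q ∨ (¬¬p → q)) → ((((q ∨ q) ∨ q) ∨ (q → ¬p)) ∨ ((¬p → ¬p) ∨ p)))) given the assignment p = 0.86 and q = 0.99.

1.00

(q ∨ q) = max(0.99, 0.99) = 0.99
((q ∨ q) ∨ q) = max(0.99, 0.99) = 0.99
¬p: Gödel ¬ of 0.86 = 0 (operand ≠ 0)
(q → ¬p): 0.99 > 0, so result = 0
(((q ∨ q) ∨ q) ∨ (q → ¬p)) = max(0.99, 0) = 0.99
¬p: Gödel ¬ of 0.86 = 0 (operand ≠ 0)
¬p: Gödel ¬ of 0.86 = 0 (operand ≠ 0)
(¬p → ¬p): 0 ≤ 0, so result = 1
((¬p → ¬p) ∨ p) = max(1, 0.86) = 1
((((q ∨ q) ∨ q) ∨ (q → ¬p)) ∨ ((¬p → ¬p) ∨ p)) = max(0.99, 1) = 1
¬q: Gödel ¬ of 0.99 = 0 (operand ≠ 0)
¬¬q: Gödel ¬ of 0 = 1 (operand is 0)
¬p: Gödel ¬ of 0.86 = 0 (operand ≠ 0)
¬¬p: Gödel ¬ of 0 = 1 (operand is 0)
(¬¬p → q): 1 > 0.99, so result = 0.99
(¬¬q ∨ (¬¬p → q)) = max(1, 0.99) = 1
¬(¬¬q ∨ (¬¬p → q)): Gödel ¬ of 1 = 0 (operand ≠ 0)
(((((q ∨ q) ∨ q) ∨ (q → ¬p)) ∨ ((¬p → ¬p) ∨ p)) → ¬(¬¬q ∨ (¬¬p → q))): 1 > 0, so result = 0
¬q: Gödel ¬ of 0.99 = 0 (operand ≠ 0)
¬¬q: Gödel ¬ of 0 = 1 (operand is 0)
¬p: Gödel ¬ of 0.86 = 0 (operand ≠ 0)
¬¬p: Gödel ¬ of 0 = 1 (operand is 0)
(¬¬p → q): 1 > 0.99, so result = 0.99
(¬¬q ∨ (¬¬p → q)) = max(1, 0.99) = 1
¬(¬¬q ∨ (¬¬p → q)): Gödel ¬ of 1 = 0 (operand ≠ 0)
(q ∨ q) = max(0.99, 0.99) = 0.99
((q ∨ q) ∨ q) = max(0.99, 0.99) = 0.99
¬p: Gödel ¬ of 0.86 = 0 (operand ≠ 0)
(q → ¬p): 0.99 > 0, so result = 0
(((q ∨ q) ∨ q) ∨ (q → ¬p)) = max(0.99, 0) = 0.99
¬p: Gödel ¬ of 0.86 = 0 (operand ≠ 0)
¬p: Gödel ¬ of 0.86 = 0 (operand ≠ 0)
(¬p → ¬p): 0 ≤ 0, so result = 1
((¬p → ¬p) ∨ p) = max(1, 0.86) = 1
((((q ∨ q) ∨ q) ∨ (q → ¬p)) ∨ ((¬p → ¬p) ∨ p)) = max(0.99, 1) = 1
(¬(¬¬q ∨ (¬¬p → q)) → ((((q ∨ q) ∨ q) ∨ (q → ¬p)) ∨ ((¬p → ¬p) ∨ p))): 0 ≤ 1, so result = 1
((((((q ∨ q) ∨ q) ∨ (q → ¬p)) ∨ ((¬p → ¬p) ∨ p)) → ¬(¬¬q ∨ (¬¬p → q))) ∨ (¬(¬¬q ∨ (¬¬p → q)) → ((((q ∨ q) ∨ q) ∨ (q → ¬p)) ∨ ((¬p → ¬p) ∨ p)))) = max(0, 1) = 1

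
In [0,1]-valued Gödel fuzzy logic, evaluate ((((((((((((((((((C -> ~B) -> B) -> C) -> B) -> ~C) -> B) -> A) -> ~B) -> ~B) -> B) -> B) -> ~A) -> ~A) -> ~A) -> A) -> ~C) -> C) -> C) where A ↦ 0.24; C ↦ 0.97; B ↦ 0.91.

~B: Gödel ¬ of 0.91 = 0 (operand ≠ 0)
(C -> ~B): 0.97 > 0, so result = 0
((C -> ~B) -> B): 0 ≤ 0.91, so result = 1
(((C -> ~B) -> B) -> C): 1 > 0.97, so result = 0.97
((((C -> ~B) -> B) -> C) -> B): 0.97 > 0.91, so result = 0.91
~C: Gödel ¬ of 0.97 = 0 (operand ≠ 0)
(((((C -> ~B) -> B) -> C) -> B) -> ~C): 0.91 > 0, so result = 0
((((((C -> ~B) -> B) -> C) -> B) -> ~C) -> B): 0 ≤ 0.91, so result = 1
(((((((C -> ~B) -> B) -> C) -> B) -> ~C) -> B) -> A): 1 > 0.24, so result = 0.24
~B: Gödel ¬ of 0.91 = 0 (operand ≠ 0)
((((((((C -> ~B) -> B) -> C) -> B) -> ~C) -> B) -> A) -> ~B): 0.24 > 0, so result = 0
~B: Gödel ¬ of 0.91 = 0 (operand ≠ 0)
(((((((((C -> ~B) -> B) -> C) -> B) -> ~C) -> B) -> A) -> ~B) -> ~B): 0 ≤ 0, so result = 1
((((((((((C -> ~B) -> B) -> C) -> B) -> ~C) -> B) -> A) -> ~B) -> ~B) -> B): 1 > 0.91, so result = 0.91
(((((((((((C -> ~B) -> B) -> C) -> B) -> ~C) -> B) -> A) -> ~B) -> ~B) -> B) -> B): 0.91 ≤ 0.91, so result = 1
~A: Gödel ¬ of 0.24 = 0 (operand ≠ 0)
((((((((((((C -> ~B) -> B) -> C) -> B) -> ~C) -> B) -> A) -> ~B) -> ~B) -> B) -> B) -> ~A): 1 > 0, so result = 0
~A: Gödel ¬ of 0.24 = 0 (operand ≠ 0)
(((((((((((((C -> ~B) -> B) -> C) -> B) -> ~C) -> B) -> A) -> ~B) -> ~B) -> B) -> B) -> ~A) -> ~A): 0 ≤ 0, so result = 1
~A: Gödel ¬ of 0.24 = 0 (operand ≠ 0)
((((((((((((((C -> ~B) -> B) -> C) -> B) -> ~C) -> B) -> A) -> ~B) -> ~B) -> B) -> B) -> ~A) -> ~A) -> ~A): 1 > 0, so result = 0
(((((((((((((((C -> ~B) -> B) -> C) -> B) -> ~C) -> B) -> A) -> ~B) -> ~B) -> B) -> B) -> ~A) -> ~A) -> ~A) -> A): 0 ≤ 0.24, so result = 1
~C: Gödel ¬ of 0.97 = 0 (operand ≠ 0)
((((((((((((((((C -> ~B) -> B) -> C) -> B) -> ~C) -> B) -> A) -> ~B) -> ~B) -> B) -> B) -> ~A) -> ~A) -> ~A) -> A) -> ~C): 1 > 0, so result = 0
(((((((((((((((((C -> ~B) -> B) -> C) -> B) -> ~C) -> B) -> A) -> ~B) -> ~B) -> B) -> B) -> ~A) -> ~A) -> ~A) -> A) -> ~C) -> C): 0 ≤ 0.97, so result = 1
((((((((((((((((((C -> ~B) -> B) -> C) -> B) -> ~C) -> B) -> A) -> ~B) -> ~B) -> B) -> B) -> ~A) -> ~A) -> ~A) -> A) -> ~C) -> C) -> C): 1 > 0.97, so result = 0.97

0.97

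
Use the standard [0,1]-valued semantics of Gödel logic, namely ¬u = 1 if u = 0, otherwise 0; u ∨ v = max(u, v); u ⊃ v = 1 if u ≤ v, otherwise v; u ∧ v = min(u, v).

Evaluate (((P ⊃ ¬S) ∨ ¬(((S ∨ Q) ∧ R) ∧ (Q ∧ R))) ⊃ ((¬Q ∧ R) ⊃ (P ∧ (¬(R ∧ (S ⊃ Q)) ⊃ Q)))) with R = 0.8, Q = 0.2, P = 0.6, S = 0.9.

1.00

¬S: Gödel ¬ of 0.9 = 0 (operand ≠ 0)
(P ⊃ ¬S): 0.6 > 0, so result = 0
(S ∨ Q) = max(0.9, 0.2) = 0.9
((S ∨ Q) ∧ R) = min(0.9, 0.8) = 0.8
(Q ∧ R) = min(0.2, 0.8) = 0.2
(((S ∨ Q) ∧ R) ∧ (Q ∧ R)) = min(0.8, 0.2) = 0.2
¬(((S ∨ Q) ∧ R) ∧ (Q ∧ R)): Gödel ¬ of 0.2 = 0 (operand ≠ 0)
((P ⊃ ¬S) ∨ ¬(((S ∨ Q) ∧ R) ∧ (Q ∧ R))) = max(0, 0) = 0
¬Q: Gödel ¬ of 0.2 = 0 (operand ≠ 0)
(¬Q ∧ R) = min(0, 0.8) = 0
(S ⊃ Q): 0.9 > 0.2, so result = 0.2
(R ∧ (S ⊃ Q)) = min(0.8, 0.2) = 0.2
¬(R ∧ (S ⊃ Q)): Gödel ¬ of 0.2 = 0 (operand ≠ 0)
(¬(R ∧ (S ⊃ Q)) ⊃ Q): 0 ≤ 0.2, so result = 1
(P ∧ (¬(R ∧ (S ⊃ Q)) ⊃ Q)) = min(0.6, 1) = 0.6
((¬Q ∧ R) ⊃ (P ∧ (¬(R ∧ (S ⊃ Q)) ⊃ Q))): 0 ≤ 0.6, so result = 1
(((P ⊃ ¬S) ∨ ¬(((S ∨ Q) ∧ R) ∧ (Q ∧ R))) ⊃ ((¬Q ∧ R) ⊃ (P ∧ (¬(R ∧ (S ⊃ Q)) ⊃ Q)))): 0 ≤ 1, so result = 1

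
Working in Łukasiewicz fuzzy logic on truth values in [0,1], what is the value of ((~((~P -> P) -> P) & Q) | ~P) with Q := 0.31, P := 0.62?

~P: Łukasiewicz ¬ gives 1 − 0.62 = 0.38
(~P -> P): min(1, 1 − 0.38 + 0.62) = 1
((~P -> P) -> P): min(1, 1 − 1 + 0.62) = 0.62
~((~P -> P) -> P): Łukasiewicz ¬ gives 1 − 0.62 = 0.38
(~((~P -> P) -> P) & Q) = min(0.38, 0.31) = 0.31
~P: Łukasiewicz ¬ gives 1 − 0.62 = 0.38
((~((~P -> P) -> P) & Q) | ~P) = max(0.31, 0.38) = 0.38

0.38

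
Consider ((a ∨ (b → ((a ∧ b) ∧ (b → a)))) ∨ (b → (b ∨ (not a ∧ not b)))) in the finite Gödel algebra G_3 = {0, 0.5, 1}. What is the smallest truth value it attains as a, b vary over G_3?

Every assignment gives 1. For instance at a = 0, b = 0:
  (a ∧ b) = min(0, 0) = 0
  (b → a): 0 ≤ 0, so result = 1
  ((a ∧ b) ∧ (b → a)) = min(0, 1) = 0
  (b → ((a ∧ b) ∧ (b → a))): 0 ≤ 0, so result = 1
  (a ∨ (b → ((a ∧ b) ∧ (b → a)))) = max(0, 1) = 1
  not a: Gödel ¬ of 0 = 1 (operand is 0)
  not b: Gödel ¬ of 0 = 1 (operand is 0)
  (not a ∧ not b) = min(1, 1) = 1
  (b ∨ (not a ∧ not b)) = max(0, 1) = 1
  (b → (b ∨ (not a ∧ not b))): 0 ≤ 1, so result = 1
  ((a ∨ (b → ((a ∧ b) ∧ (b → a)))) ∨ (b → (b ∨ (not a ∧ not b)))) = max(1, 1) = 1
All 9 assignments give value 1 — the formula is a G_3-tautology.

1.00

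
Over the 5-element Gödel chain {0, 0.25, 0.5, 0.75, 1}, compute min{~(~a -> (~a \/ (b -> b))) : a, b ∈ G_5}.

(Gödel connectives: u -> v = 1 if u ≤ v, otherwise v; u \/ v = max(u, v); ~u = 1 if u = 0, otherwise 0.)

The minimum is attained at a = 0, b = 0:
  ~a: Gödel ¬ of 0 = 1 (operand is 0)
  ~a: Gödel ¬ of 0 = 1 (operand is 0)
  (b -> b): 0 ≤ 0, so result = 1
  (~a \/ (b -> b)) = max(1, 1) = 1
  (~a -> (~a \/ (b -> b))): 1 ≤ 1, so result = 1
  ~(~a -> (~a \/ (b -> b))): Gödel ¬ of 1 = 0 (operand ≠ 0)
Checking all 25 assignments confirms none give a value below 0.00.

0.00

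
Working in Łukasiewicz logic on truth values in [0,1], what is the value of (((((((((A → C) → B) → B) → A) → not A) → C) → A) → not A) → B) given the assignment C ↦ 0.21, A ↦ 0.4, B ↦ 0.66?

(A → C): min(1, 1 − 0.4 + 0.21) = 0.81
((A → C) → B): min(1, 1 − 0.81 + 0.66) = 0.85
(((A → C) → B) → B): min(1, 1 − 0.85 + 0.66) = 0.81
((((A → C) → B) → B) → A): min(1, 1 − 0.81 + 0.4) = 0.59
not A: Łukasiewicz ¬ gives 1 − 0.4 = 0.6
(((((A → C) → B) → B) → A) → not A): min(1, 1 − 0.59 + 0.6) = 1
((((((A → C) → B) → B) → A) → not A) → C): min(1, 1 − 1 + 0.21) = 0.21
(((((((A → C) → B) → B) → A) → not A) → C) → A): min(1, 1 − 0.21 + 0.4) = 1
not A: Łukasiewicz ¬ gives 1 − 0.4 = 0.6
((((((((A → C) → B) → B) → A) → not A) → C) → A) → not A): min(1, 1 − 1 + 0.6) = 0.6
(((((((((A → C) → B) → B) → A) → not A) → C) → A) → not A) → B): min(1, 1 − 0.6 + 0.66) = 1

1.00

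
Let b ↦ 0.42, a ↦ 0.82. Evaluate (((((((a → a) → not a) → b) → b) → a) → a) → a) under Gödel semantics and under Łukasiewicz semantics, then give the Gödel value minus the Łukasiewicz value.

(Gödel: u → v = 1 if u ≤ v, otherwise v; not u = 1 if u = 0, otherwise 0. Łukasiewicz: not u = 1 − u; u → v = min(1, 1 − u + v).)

Gödel evaluation:
  (a → a): 0.82 ≤ 0.82, so result = 1
  not a: Gödel ¬ of 0.82 = 0 (operand ≠ 0)
  ((a → a) → not a): 1 > 0, so result = 0
  (((a → a) → not a) → b): 0 ≤ 0.42, so result = 1
  ((((a → a) → not a) → b) → b): 1 > 0.42, so result = 0.42
  (((((a → a) → not a) → b) → b) → a): 0.42 ≤ 0.82, so result = 1
  ((((((a → a) → not a) → b) → b) → a) → a): 1 > 0.82, so result = 0.82
  (((((((a → a) → not a) → b) → b) → a) → a) → a): 0.82 ≤ 0.82, so result = 1
  Gödel value = 1
Łukasiewicz evaluation:
  (a → a): min(1, 1 − 0.82 + 0.82) = 1
  not a: Łukasiewicz ¬ gives 1 − 0.82 = 0.18
  ((a → a) → not a): min(1, 1 − 1 + 0.18) = 0.18
  (((a → a) → not a) → b): min(1, 1 − 0.18 + 0.42) = 1
  ((((a → a) → not a) → b) → b): min(1, 1 − 1 + 0.42) = 0.42
  (((((a → a) → not a) → b) → b) → a): min(1, 1 − 0.42 + 0.82) = 1
  ((((((a → a) → not a) → b) → b) → a) → a): min(1, 1 − 1 + 0.82) = 0.82
  (((((((a → a) → not a) → b) → b) → a) → a) → a): min(1, 1 − 0.82 + 0.82) = 1
  Łukasiewicz value = 1
Difference: 1 − 1 = 0.00

0.00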